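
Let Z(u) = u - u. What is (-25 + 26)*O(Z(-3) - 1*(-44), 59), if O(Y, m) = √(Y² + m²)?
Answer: √5417 ≈ 73.600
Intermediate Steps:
Z(u) = 0
(-25 + 26)*O(Z(-3) - 1*(-44), 59) = (-25 + 26)*√((0 - 1*(-44))² + 59²) = 1*√((0 + 44)² + 3481) = 1*√(44² + 3481) = 1*√(1936 + 3481) = 1*√5417 = √5417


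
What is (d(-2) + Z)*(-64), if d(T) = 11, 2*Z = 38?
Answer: -1920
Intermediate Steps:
Z = 19 (Z = (½)*38 = 19)
(d(-2) + Z)*(-64) = (11 + 19)*(-64) = 30*(-64) = -1920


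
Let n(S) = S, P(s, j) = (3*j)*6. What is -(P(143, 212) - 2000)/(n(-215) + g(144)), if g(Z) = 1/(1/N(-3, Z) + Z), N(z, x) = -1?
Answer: 32461/3843 ≈ 8.4468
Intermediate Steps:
P(s, j) = 18*j
g(Z) = 1/(-1 + Z) (g(Z) = 1/(1/(-1) + Z) = 1/(-1 + Z))
-(P(143, 212) - 2000)/(n(-215) + g(144)) = -(18*212 - 2000)/(-215 + 1/(-1 + 144)) = -(3816 - 2000)/(-215 + 1/143) = -1816/(-215 + 1/143) = -1816/(-30744/143) = -1816*(-143)/30744 = -1*(-32461/3843) = 32461/3843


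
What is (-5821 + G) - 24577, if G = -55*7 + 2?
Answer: -30781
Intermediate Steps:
G = -383 (G = -385 + 2 = -383)
(-5821 + G) - 24577 = (-5821 - 383) - 24577 = -6204 - 24577 = -30781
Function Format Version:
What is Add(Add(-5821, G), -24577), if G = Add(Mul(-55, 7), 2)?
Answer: -30781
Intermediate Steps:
G = -383 (G = Add(-385, 2) = -383)
Add(Add(-5821, G), -24577) = Add(Add(-5821, -383), -24577) = Add(-6204, -24577) = -30781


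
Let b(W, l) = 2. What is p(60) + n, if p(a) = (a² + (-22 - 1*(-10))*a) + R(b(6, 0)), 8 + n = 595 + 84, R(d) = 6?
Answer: 3557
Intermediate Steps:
n = 671 (n = -8 + (595 + 84) = -8 + 679 = 671)
p(a) = 6 + a² - 12*a (p(a) = (a² + (-22 - 1*(-10))*a) + 6 = (a² + (-22 + 10)*a) + 6 = (a² - 12*a) + 6 = 6 + a² - 12*a)
p(60) + n = (6 + 60² - 12*60) + 671 = (6 + 3600 - 720) + 671 = 2886 + 671 = 3557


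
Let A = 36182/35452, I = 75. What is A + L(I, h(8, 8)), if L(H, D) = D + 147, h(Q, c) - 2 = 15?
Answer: 2925155/17726 ≈ 165.02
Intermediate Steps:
h(Q, c) = 17 (h(Q, c) = 2 + 15 = 17)
A = 18091/17726 (A = 36182*(1/35452) = 18091/17726 ≈ 1.0206)
L(H, D) = 147 + D
A + L(I, h(8, 8)) = 18091/17726 + (147 + 17) = 18091/17726 + 164 = 2925155/17726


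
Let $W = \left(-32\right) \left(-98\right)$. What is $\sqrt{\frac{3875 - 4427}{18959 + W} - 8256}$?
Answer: $\frac{2 i \sqrt{111958355190}}{7365} \approx 90.863 i$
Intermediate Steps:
$W = 3136$
$\sqrt{\frac{3875 - 4427}{18959 + W} - 8256} = \sqrt{\frac{3875 - 4427}{18959 + 3136} - 8256} = \sqrt{- \frac{552}{22095} - 8256} = \sqrt{\left(-552\right) \frac{1}{22095} - 8256} = \sqrt{- \frac{184}{7365} - 8256} = \sqrt{- \frac{60805624}{7365}} = \frac{2 i \sqrt{111958355190}}{7365}$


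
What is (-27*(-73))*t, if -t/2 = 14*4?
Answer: -220752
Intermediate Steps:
t = -112 (t = -28*4 = -2*56 = -112)
(-27*(-73))*t = -27*(-73)*(-112) = 1971*(-112) = -220752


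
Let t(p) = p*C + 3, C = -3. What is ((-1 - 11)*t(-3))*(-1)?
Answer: 144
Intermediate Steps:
t(p) = 3 - 3*p (t(p) = p*(-3) + 3 = -3*p + 3 = 3 - 3*p)
((-1 - 11)*t(-3))*(-1) = ((-1 - 11)*(3 - 3*(-3)))*(-1) = -12*(3 + 9)*(-1) = -12*12*(-1) = -144*(-1) = 144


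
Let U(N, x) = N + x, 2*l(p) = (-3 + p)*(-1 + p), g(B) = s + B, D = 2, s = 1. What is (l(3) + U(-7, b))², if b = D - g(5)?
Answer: 121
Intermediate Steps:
g(B) = 1 + B
l(p) = (-1 + p)*(-3 + p)/2 (l(p) = ((-3 + p)*(-1 + p))/2 = ((-1 + p)*(-3 + p))/2 = (-1 + p)*(-3 + p)/2)
b = -4 (b = 2 - (1 + 5) = 2 - 1*6 = 2 - 6 = -4)
(l(3) + U(-7, b))² = ((3/2 + (½)*3² - 2*3) + (-7 - 4))² = ((3/2 + (½)*9 - 6) - 11)² = ((3/2 + 9/2 - 6) - 11)² = (0 - 11)² = (-11)² = 121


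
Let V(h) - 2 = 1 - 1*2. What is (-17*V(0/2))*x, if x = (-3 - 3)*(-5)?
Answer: -510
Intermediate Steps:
x = 30 (x = -6*(-5) = 30)
V(h) = 1 (V(h) = 2 + (1 - 1*2) = 2 + (1 - 2) = 2 - 1 = 1)
(-17*V(0/2))*x = -17*1*30 = -17*30 = -510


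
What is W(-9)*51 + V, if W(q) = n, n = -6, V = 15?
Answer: -291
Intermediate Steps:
W(q) = -6
W(-9)*51 + V = -6*51 + 15 = -306 + 15 = -291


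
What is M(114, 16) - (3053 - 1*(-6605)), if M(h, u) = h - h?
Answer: -9658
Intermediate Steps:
M(h, u) = 0
M(114, 16) - (3053 - 1*(-6605)) = 0 - (3053 - 1*(-6605)) = 0 - (3053 + 6605) = 0 - 1*9658 = 0 - 9658 = -9658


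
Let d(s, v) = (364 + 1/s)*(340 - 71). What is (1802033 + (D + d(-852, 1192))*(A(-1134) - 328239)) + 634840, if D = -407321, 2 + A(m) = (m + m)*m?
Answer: -8330415567253/12 ≈ -6.9420e+11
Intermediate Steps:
A(m) = -2 + 2*m**2 (A(m) = -2 + (m + m)*m = -2 + (2*m)*m = -2 + 2*m**2)
d(s, v) = 97916 + 269/s (d(s, v) = (364 + 1/s)*269 = 97916 + 269/s)
(1802033 + (D + d(-852, 1192))*(A(-1134) - 328239)) + 634840 = (1802033 + (-407321 + (97916 + 269/(-852)))*((-2 + 2*(-1134)**2) - 328239)) + 634840 = (1802033 + (-407321 + (97916 + 269*(-1/852)))*((-2 + 2*1285956) - 328239)) + 634840 = (1802033 + (-407321 + (97916 - 269/852))*((-2 + 2571912) - 328239)) + 634840 = (1802033 + (-407321 + 83424163/852)*(2571910 - 328239)) + 634840 = (1802033 - 263613329/852*2243671) + 634840 = (1802033 - 8330444809729/12) + 634840 = -8330423185333/12 + 634840 = -8330415567253/12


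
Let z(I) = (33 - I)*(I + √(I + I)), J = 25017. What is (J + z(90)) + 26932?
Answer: 46819 - 342*√5 ≈ 46054.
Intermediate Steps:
z(I) = (33 - I)*(I + √2*√I) (z(I) = (33 - I)*(I + √(2*I)) = (33 - I)*(I + √2*√I))
(J + z(90)) + 26932 = (25017 + (-1*90² + 33*90 - √2*90^(3/2) + 33*√2*√90)) + 26932 = (25017 + (-1*8100 + 2970 - √2*270*√10 + 33*√2*(3*√10))) + 26932 = (25017 + (-8100 + 2970 - 540*√5 + 198*√5)) + 26932 = (25017 + (-5130 - 342*√5)) + 26932 = (19887 - 342*√5) + 26932 = 46819 - 342*√5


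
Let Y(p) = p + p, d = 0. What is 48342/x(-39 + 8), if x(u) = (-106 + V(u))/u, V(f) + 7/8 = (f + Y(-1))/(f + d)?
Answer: 123884432/8747 ≈ 14163.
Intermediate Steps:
Y(p) = 2*p
V(f) = -7/8 + (-2 + f)/f (V(f) = -7/8 + (f + 2*(-1))/(f + 0) = -7/8 + (f - 2)/f = -7/8 + (-2 + f)/f)
x(u) = (-106 + (-16 + u)/(8*u))/u
48342/x(-39 + 8) = 48342/(((-16 - 847*(-39 + 8))/(8*(-39 + 8)²))) = 48342/(((⅛)*(-16 - 847*(-31))/(-31)²)) = 48342/(((⅛)*(1/961)*(-16 + 26257))) = 48342/(((⅛)*(1/961)*26241)) = 48342/(26241/7688) = 48342*(7688/26241) = 123884432/8747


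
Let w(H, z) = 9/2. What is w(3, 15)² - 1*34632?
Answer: -138447/4 ≈ -34612.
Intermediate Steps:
w(H, z) = 9/2 (w(H, z) = 9*(½) = 9/2)
w(3, 15)² - 1*34632 = (9/2)² - 1*34632 = 81/4 - 34632 = -138447/4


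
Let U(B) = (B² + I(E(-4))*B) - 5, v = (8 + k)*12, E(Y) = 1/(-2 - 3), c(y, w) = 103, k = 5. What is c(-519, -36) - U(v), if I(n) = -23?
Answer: -20640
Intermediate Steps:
E(Y) = -⅕ (E(Y) = 1/(-5) = -⅕)
v = 156 (v = (8 + 5)*12 = 13*12 = 156)
U(B) = -5 + B² - 23*B (U(B) = (B² - 23*B) - 5 = -5 + B² - 23*B)
c(-519, -36) - U(v) = 103 - (-5 + 156² - 23*156) = 103 - (-5 + 24336 - 3588) = 103 - 1*20743 = 103 - 20743 = -20640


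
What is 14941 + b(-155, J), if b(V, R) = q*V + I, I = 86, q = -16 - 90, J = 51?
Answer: 31457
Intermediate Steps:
q = -106
b(V, R) = 86 - 106*V (b(V, R) = -106*V + 86 = 86 - 106*V)
14941 + b(-155, J) = 14941 + (86 - 106*(-155)) = 14941 + (86 + 16430) = 14941 + 16516 = 31457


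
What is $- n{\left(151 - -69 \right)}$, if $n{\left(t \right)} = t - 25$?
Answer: $-195$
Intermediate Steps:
$n{\left(t \right)} = -25 + t$ ($n{\left(t \right)} = t - 25 = -25 + t$)
$- n{\left(151 - -69 \right)} = - (-25 + \left(151 - -69\right)) = - (-25 + \left(151 + 69\right)) = - (-25 + 220) = \left(-1\right) 195 = -195$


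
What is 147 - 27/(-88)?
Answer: 12963/88 ≈ 147.31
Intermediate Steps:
147 - 27/(-88) = 147 - 1/88*(-27) = 147 + 27/88 = 12963/88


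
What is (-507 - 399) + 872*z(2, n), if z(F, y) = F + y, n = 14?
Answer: 13046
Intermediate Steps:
(-507 - 399) + 872*z(2, n) = (-507 - 399) + 872*(2 + 14) = -906 + 872*16 = -906 + 13952 = 13046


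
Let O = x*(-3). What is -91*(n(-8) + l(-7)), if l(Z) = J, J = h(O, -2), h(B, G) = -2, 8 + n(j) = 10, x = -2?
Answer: 0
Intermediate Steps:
n(j) = 2 (n(j) = -8 + 10 = 2)
O = 6 (O = -2*(-3) = 6)
J = -2
l(Z) = -2
-91*(n(-8) + l(-7)) = -91*(2 - 2) = -91*0 = 0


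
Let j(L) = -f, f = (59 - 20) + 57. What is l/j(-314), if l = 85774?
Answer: -42887/48 ≈ -893.48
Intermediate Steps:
f = 96 (f = 39 + 57 = 96)
j(L) = -96 (j(L) = -1*96 = -96)
l/j(-314) = 85774/(-96) = 85774*(-1/96) = -42887/48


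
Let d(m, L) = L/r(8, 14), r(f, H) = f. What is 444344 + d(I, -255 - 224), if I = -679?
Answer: 3554273/8 ≈ 4.4428e+5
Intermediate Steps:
d(m, L) = L/8
444344 + d(I, -255 - 224) = 444344 + (-255 - 224)/8 = 444344 + (1/8)*(-479) = 444344 - 479/8 = 3554273/8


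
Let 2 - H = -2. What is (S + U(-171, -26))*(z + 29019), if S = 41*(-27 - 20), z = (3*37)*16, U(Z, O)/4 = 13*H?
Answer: -52936605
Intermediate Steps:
H = 4 (H = 2 - 1*(-2) = 2 + 2 = 4)
U(Z, O) = 208 (U(Z, O) = 4*(13*4) = 4*52 = 208)
z = 1776 (z = 111*16 = 1776)
S = -1927 (S = 41*(-47) = -1927)
(S + U(-171, -26))*(z + 29019) = (-1927 + 208)*(1776 + 29019) = -1719*30795 = -52936605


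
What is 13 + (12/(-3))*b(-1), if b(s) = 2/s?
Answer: 21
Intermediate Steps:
13 + (12/(-3))*b(-1) = 13 + (12/(-3))*(2/(-1)) = 13 + (12*(-⅓))*(2*(-1)) = 13 - 4*(-2) = 13 + 8 = 21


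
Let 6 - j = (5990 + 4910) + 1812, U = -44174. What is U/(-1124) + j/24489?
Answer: 533747771/13762818 ≈ 38.782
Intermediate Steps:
j = -12706 (j = 6 - ((5990 + 4910) + 1812) = 6 - (10900 + 1812) = 6 - 1*12712 = 6 - 12712 = -12706)
U/(-1124) + j/24489 = -44174/(-1124) - 12706/24489 = -44174*(-1/1124) - 12706*1/24489 = 22087/562 - 12706/24489 = 533747771/13762818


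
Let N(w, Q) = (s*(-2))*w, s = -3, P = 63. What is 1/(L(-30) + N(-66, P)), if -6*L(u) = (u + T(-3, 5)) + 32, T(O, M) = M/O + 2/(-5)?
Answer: -90/35639 ≈ -0.0025253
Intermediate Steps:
T(O, M) = -⅖ + M/O (T(O, M) = M/O + 2*(-⅕) = M/O - ⅖ = -⅖ + M/O)
N(w, Q) = 6*w (N(w, Q) = (-3*(-2))*w = 6*w)
L(u) = -449/90 - u/6 (L(u) = -((u + (-⅖ + 5/(-3))) + 32)/6 = -((u + (-⅖ + 5*(-⅓))) + 32)/6 = -((u + (-⅖ - 5/3)) + 32)/6 = -((u - 31/15) + 32)/6 = -((-31/15 + u) + 32)/6 = -(449/15 + u)/6 = -449/90 - u/6)
1/(L(-30) + N(-66, P)) = 1/((-449/90 - ⅙*(-30)) + 6*(-66)) = 1/((-449/90 + 5) - 396) = 1/(1/90 - 396) = 1/(-35639/90) = -90/35639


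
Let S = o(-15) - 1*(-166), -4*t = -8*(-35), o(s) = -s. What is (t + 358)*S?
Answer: 52128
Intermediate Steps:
t = -70 (t = -(-2)*(-35) = -1/4*280 = -70)
S = 181 (S = -1*(-15) - 1*(-166) = 15 + 166 = 181)
(t + 358)*S = (-70 + 358)*181 = 288*181 = 52128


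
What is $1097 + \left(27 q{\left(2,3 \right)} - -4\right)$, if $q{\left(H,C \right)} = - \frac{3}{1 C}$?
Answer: $1074$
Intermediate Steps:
$q{\left(H,C \right)} = - \frac{3}{C}$
$1097 + \left(27 q{\left(2,3 \right)} - -4\right) = 1097 + \left(27 \left(- \frac{3}{3}\right) - -4\right) = 1097 + \left(27 \left(\left(-3\right) \frac{1}{3}\right) + 4\right) = 1097 + \left(27 \left(-1\right) + 4\right) = 1097 + \left(-27 + 4\right) = 1097 - 23 = 1074$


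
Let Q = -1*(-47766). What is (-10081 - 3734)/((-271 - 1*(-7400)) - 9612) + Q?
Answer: 118616793/2483 ≈ 47772.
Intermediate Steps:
Q = 47766
(-10081 - 3734)/((-271 - 1*(-7400)) - 9612) + Q = (-10081 - 3734)/((-271 - 1*(-7400)) - 9612) + 47766 = -13815/((-271 + 7400) - 9612) + 47766 = -13815/(7129 - 9612) + 47766 = -13815/(-2483) + 47766 = -13815*(-1/2483) + 47766 = 13815/2483 + 47766 = 118616793/2483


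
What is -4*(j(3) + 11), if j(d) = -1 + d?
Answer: -52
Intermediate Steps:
-4*(j(3) + 11) = -4*((-1 + 3) + 11) = -4*(2 + 11) = -4*13 = -52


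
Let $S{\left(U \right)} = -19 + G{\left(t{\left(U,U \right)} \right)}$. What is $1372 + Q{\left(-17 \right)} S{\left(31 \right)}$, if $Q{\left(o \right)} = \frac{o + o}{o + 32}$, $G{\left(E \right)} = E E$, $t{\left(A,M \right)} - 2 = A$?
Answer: $- \frac{3160}{3} \approx -1053.3$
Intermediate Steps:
$t{\left(A,M \right)} = 2 + A$
$G{\left(E \right)} = E^{2}$
$S{\left(U \right)} = -19 + \left(2 + U\right)^{2}$
$Q{\left(o \right)} = \frac{2 o}{32 + o}$
$1372 + Q{\left(-17 \right)} S{\left(31 \right)} = 1372 + 2 \left(-17\right) \frac{1}{32 - 17} \left(-19 + \left(2 + 31\right)^{2}\right) = 1372 + 2 \left(-17\right) \frac{1}{15} \left(-19 + 33^{2}\right) = 1372 + 2 \left(-17\right) \frac{1}{15} \left(-19 + 1089\right) = 1372 - \frac{7276}{3} = - \frac{3160}{3}$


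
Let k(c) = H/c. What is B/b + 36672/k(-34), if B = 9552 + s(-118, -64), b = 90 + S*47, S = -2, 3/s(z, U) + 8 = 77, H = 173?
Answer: -152717597/15916 ≈ -9595.2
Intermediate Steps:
s(z, U) = 1/23 (s(z, U) = 3/(-8 + 77) = 3/69 = 3*(1/69) = 1/23)
b = -4 (b = 90 - 2*47 = 90 - 94 = -4)
B = 219697/23 (B = 9552 + 1/23 = 219697/23 ≈ 9552.0)
k(c) = 173/c
B/b + 36672/k(-34) = (219697/23)/(-4) + 36672/((173/(-34))) = (219697/23)*(-1/4) + 36672/((173*(-1/34))) = -219697/92 + 36672/(-173/34) = -219697/92 + 36672*(-34/173) = -219697/92 - 1246848/173 = -152717597/15916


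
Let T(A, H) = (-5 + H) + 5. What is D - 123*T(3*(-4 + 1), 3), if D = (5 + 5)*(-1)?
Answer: -379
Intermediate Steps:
T(A, H) = H
D = -10 (D = 10*(-1) = -10)
D - 123*T(3*(-4 + 1), 3) = -10 - 123*3 = -10 - 369 = -379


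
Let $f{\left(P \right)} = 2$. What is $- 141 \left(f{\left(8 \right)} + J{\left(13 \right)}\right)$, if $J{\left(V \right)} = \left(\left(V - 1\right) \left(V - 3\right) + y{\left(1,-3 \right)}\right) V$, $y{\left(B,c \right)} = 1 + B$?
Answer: $-223908$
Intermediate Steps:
$J{\left(V \right)} = V \left(2 + \left(-1 + V\right) \left(-3 + V\right)\right)$ ($J{\left(V \right)} = \left(\left(V - 1\right) \left(V - 3\right) + \left(1 + 1\right)\right) V = \left(\left(-1 + V\right) \left(-3 + V\right) + 2\right) V = \left(2 + \left(-1 + V\right) \left(-3 + V\right)\right) V = V \left(2 + \left(-1 + V\right) \left(-3 + V\right)\right)$)
$- 141 \left(f{\left(8 \right)} + J{\left(13 \right)}\right) = - 141 \left(2 + 13 \left(5 + 13^{2} - 52\right)\right) = - 141 \left(2 + 13 \left(5 + 169 - 52\right)\right) = - 141 \left(2 + 13 \cdot 122\right) = - 141 \left(2 + 1586\right) = \left(-141\right) 1588 = -223908$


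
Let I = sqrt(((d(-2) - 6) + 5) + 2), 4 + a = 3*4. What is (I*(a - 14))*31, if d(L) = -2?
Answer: -186*I ≈ -186.0*I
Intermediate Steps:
a = 8 (a = -4 + 3*4 = -4 + 12 = 8)
I
(I*(a - 14))*31 = (I*(8 - 14))*31 = (I*(-6))*31 = -6*I*31 = -186*I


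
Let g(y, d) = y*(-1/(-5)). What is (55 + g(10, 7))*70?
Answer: 3990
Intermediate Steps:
g(y, d) = y/5 (g(y, d) = y*(-1*(-1/5)) = y*(1/5) = y/5)
(55 + g(10, 7))*70 = (55 + (1/5)*10)*70 = (55 + 2)*70 = 57*70 = 3990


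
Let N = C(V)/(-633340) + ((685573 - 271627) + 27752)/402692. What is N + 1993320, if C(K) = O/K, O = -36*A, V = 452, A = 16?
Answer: 7180846436107508951/3602453436830 ≈ 1.9933e+6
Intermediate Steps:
O = -576 (O = -36*16 = -576)
C(K) = -576/K
N = 3951405533351/3602453436830 (N = -576/452/(-633340) + ((685573 - 271627) + 27752)/402692 = -576*1/452*(-1/633340) + (413946 + 27752)*(1/402692) = -144/113*(-1/633340) + 441698*(1/402692) = 36/17891855 + 220849/201346 = 3951405533351/3602453436830 ≈ 1.0969)
N + 1993320 = 3951405533351/3602453436830 + 1993320 = 7180846436107508951/3602453436830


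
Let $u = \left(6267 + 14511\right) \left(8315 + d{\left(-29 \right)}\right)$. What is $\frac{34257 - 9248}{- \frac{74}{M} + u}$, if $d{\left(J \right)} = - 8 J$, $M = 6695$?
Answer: $\frac{167435255}{1188962144296} \approx 0.00014082$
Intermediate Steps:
$u = 177589566$ ($u = \left(6267 + 14511\right) \left(8315 - -232\right) = 20778 \left(8315 + 232\right) = 20778 \cdot 8547 = 177589566$)
$\frac{34257 - 9248}{- \frac{74}{M} + u} = \frac{34257 - 9248}{- \frac{74}{6695} + 177589566} = \frac{25009}{\left(-74\right) \frac{1}{6695} + 177589566} = \frac{25009}{- \frac{74}{6695} + 177589566} = \frac{25009}{\frac{1188962144296}{6695}} = 25009 \cdot \frac{6695}{1188962144296} = \frac{167435255}{1188962144296}$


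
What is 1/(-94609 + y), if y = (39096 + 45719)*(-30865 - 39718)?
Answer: -1/5986591754 ≈ -1.6704e-10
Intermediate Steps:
y = -5986497145 (y = 84815*(-70583) = -5986497145)
1/(-94609 + y) = 1/(-94609 - 5986497145) = 1/(-5986591754) = -1/5986591754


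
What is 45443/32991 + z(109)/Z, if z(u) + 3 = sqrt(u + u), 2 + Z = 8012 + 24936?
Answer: 499022035/362307162 + sqrt(218)/32946 ≈ 1.3778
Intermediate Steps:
Z = 32946 (Z = -2 + (8012 + 24936) = -2 + 32948 = 32946)
z(u) = -3 + sqrt(2)*sqrt(u) (z(u) = -3 + sqrt(u + u) = -3 + sqrt(2*u) = -3 + sqrt(2)*sqrt(u))
45443/32991 + z(109)/Z = 45443/32991 + (-3 + sqrt(2)*sqrt(109))/32946 = 45443*(1/32991) + (-3 + sqrt(218))*(1/32946) = 45443/32991 + (-1/10982 + sqrt(218)/32946) = 499022035/362307162 + sqrt(218)/32946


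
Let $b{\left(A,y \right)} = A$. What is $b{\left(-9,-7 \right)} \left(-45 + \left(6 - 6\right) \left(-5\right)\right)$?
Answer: $405$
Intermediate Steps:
$b{\left(-9,-7 \right)} \left(-45 + \left(6 - 6\right) \left(-5\right)\right) = - 9 \left(-45 + \left(6 - 6\right) \left(-5\right)\right) = - 9 \left(-45 + 0 \left(-5\right)\right) = - 9 \left(-45 + 0\right) = \left(-9\right) \left(-45\right) = 405$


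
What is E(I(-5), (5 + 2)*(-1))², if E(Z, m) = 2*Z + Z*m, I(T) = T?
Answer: 625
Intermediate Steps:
E(I(-5), (5 + 2)*(-1))² = (-5*(2 + (5 + 2)*(-1)))² = (-5*(2 + 7*(-1)))² = (-5*(2 - 7))² = (-5*(-5))² = 25² = 625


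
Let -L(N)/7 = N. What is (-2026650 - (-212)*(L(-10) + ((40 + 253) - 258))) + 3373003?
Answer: 1368613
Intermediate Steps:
L(N) = -7*N
(-2026650 - (-212)*(L(-10) + ((40 + 253) - 258))) + 3373003 = (-2026650 - (-212)*(-7*(-10) + ((40 + 253) - 258))) + 3373003 = (-2026650 - (-212)*(70 + (293 - 258))) + 3373003 = (-2026650 - (-212)*(70 + 35)) + 3373003 = (-2026650 - (-212)*105) + 3373003 = (-2026650 - 1*(-22260)) + 3373003 = (-2026650 + 22260) + 3373003 = -2004390 + 3373003 = 1368613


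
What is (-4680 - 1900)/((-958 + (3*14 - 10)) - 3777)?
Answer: 6580/4703 ≈ 1.3991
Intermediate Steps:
(-4680 - 1900)/((-958 + (3*14 - 10)) - 3777) = -6580/((-958 + (42 - 10)) - 3777) = -6580/((-958 + 32) - 3777) = -6580/(-926 - 3777) = -6580/(-4703) = -6580*(-1/4703) = 6580/4703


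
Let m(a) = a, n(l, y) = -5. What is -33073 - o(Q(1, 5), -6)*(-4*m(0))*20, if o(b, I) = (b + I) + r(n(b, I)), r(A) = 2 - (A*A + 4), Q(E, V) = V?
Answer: -33073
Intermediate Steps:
r(A) = -2 - A² (r(A) = 2 - (A² + 4) = 2 - (4 + A²) = 2 + (-4 - A²) = -2 - A²)
o(b, I) = -27 + I + b (o(b, I) = (b + I) + (-2 - 1*(-5)²) = (I + b) + (-2 - 1*25) = (I + b) + (-2 - 25) = (I + b) - 27 = -27 + I + b)
-33073 - o(Q(1, 5), -6)*(-4*m(0))*20 = -33073 - (-27 - 6 + 5)*(-4*0)*20 = -33073 - (-28*0)*20 = -33073 - 0*20 = -33073 - 1*0 = -33073 + 0 = -33073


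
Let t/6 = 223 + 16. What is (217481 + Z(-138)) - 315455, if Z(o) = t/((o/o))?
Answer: -96540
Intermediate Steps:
t = 1434 (t = 6*(223 + 16) = 6*239 = 1434)
Z(o) = 1434 (Z(o) = 1434/((o/o)) = 1434/1 = 1434*1 = 1434)
(217481 + Z(-138)) - 315455 = (217481 + 1434) - 315455 = 218915 - 315455 = -96540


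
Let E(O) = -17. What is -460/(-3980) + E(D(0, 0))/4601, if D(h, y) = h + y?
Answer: 102440/915599 ≈ 0.11188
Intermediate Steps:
-460/(-3980) + E(D(0, 0))/4601 = -460/(-3980) - 17/4601 = -460*(-1/3980) - 17*1/4601 = 23/199 - 17/4601 = 102440/915599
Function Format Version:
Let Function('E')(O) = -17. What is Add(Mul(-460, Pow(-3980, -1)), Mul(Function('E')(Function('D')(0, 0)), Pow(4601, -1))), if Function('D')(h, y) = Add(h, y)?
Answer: Rational(102440, 915599) ≈ 0.11188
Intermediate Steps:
Add(Mul(-460, Pow(-3980, -1)), Mul(Function('E')(Function('D')(0, 0)), Pow(4601, -1))) = Add(Mul(-460, Pow(-3980, -1)), Mul(-17, Pow(4601, -1))) = Add(Mul(-460, Rational(-1, 3980)), Mul(-17, Rational(1, 4601))) = Add(Rational(23, 199), Rational(-17, 4601)) = Rational(102440, 915599)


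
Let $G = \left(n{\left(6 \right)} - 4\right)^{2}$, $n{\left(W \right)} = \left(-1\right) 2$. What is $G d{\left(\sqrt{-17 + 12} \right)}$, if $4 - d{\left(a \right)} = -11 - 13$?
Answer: $1008$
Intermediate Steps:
$n{\left(W \right)} = -2$
$d{\left(a \right)} = 28$ ($d{\left(a \right)} = 4 - \left(-11 - 13\right) = 4 - -24 = 4 + 24 = 28$)
$G = 36$ ($G = \left(-2 - 4\right)^{2} = \left(-6\right)^{2} = 36$)
$G d{\left(\sqrt{-17 + 12} \right)} = 36 \cdot 28 = 1008$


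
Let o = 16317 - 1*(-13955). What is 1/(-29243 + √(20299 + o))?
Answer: -29243/855102478 - 3*√5619/855102478 ≈ -3.4461e-5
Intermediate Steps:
o = 30272 (o = 16317 + 13955 = 30272)
1/(-29243 + √(20299 + o)) = 1/(-29243 + √(20299 + 30272)) = 1/(-29243 + √50571) = 1/(-29243 + 3*√5619)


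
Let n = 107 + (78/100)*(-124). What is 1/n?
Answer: 25/257 ≈ 0.097276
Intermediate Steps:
n = 257/25 (n = 107 + (78*(1/100))*(-124) = 107 + (39/50)*(-124) = 107 - 2418/25 = 257/25 ≈ 10.280)
1/n = 1/(257/25) = 25/257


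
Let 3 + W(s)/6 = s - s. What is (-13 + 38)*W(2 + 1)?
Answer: -450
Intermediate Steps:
W(s) = -18 (W(s) = -18 + 6*(s - s) = -18 + 6*0 = -18 + 0 = -18)
(-13 + 38)*W(2 + 1) = (-13 + 38)*(-18) = 25*(-18) = -450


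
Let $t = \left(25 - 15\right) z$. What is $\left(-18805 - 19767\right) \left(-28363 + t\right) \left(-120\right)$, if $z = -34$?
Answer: $-132855853920$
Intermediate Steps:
$t = -340$ ($t = \left(25 - 15\right) \left(-34\right) = 10 \left(-34\right) = -340$)
$\left(-18805 - 19767\right) \left(-28363 + t\right) \left(-120\right) = \left(-18805 - 19767\right) \left(-28363 - 340\right) \left(-120\right) = \left(-38572\right) \left(-28703\right) \left(-120\right) = 1107132116 \left(-120\right) = -132855853920$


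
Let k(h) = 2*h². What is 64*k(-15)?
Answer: 28800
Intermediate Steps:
64*k(-15) = 64*(2*(-15)²) = 64*(2*225) = 64*450 = 28800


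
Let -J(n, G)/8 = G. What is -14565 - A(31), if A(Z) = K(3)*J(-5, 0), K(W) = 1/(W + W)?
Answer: -14565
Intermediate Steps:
J(n, G) = -8*G
K(W) = 1/(2*W)
A(Z) = 0 (A(Z) = ((½)/3)*(-8*0) = ((½)*(⅓))*0 = (⅙)*0 = 0)
-14565 - A(31) = -14565 - 1*0 = -14565 + 0 = -14565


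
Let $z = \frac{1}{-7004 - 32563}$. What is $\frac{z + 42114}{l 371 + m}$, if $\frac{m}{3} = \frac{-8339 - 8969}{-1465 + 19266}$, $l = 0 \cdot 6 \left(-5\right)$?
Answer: $- \frac{29662244863237}{2054476908} \approx -14438.0$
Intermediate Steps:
$l = 0$ ($l = 0 \left(-5\right) = 0$)
$m = - \frac{51924}{17801}$ ($m = 3 \frac{-8339 - 8969}{-1465 + 19266} = 3 \left(- \frac{17308}{17801}\right) = - \frac{51924}{17801} \approx -2.9169$)
$z = - \frac{1}{39567}$ ($z = \frac{1}{-39567} = - \frac{1}{39567} \approx -2.5274 \cdot 10^{-5}$)
$\frac{z + 42114}{l 371 + m} = \frac{- \frac{1}{39567} + 42114}{0 \cdot 371 - \frac{51924}{17801}} = \frac{1666324637}{39567 \left(0 - \frac{51924}{17801}\right)} = \frac{1666324637}{39567 \left(- \frac{51924}{17801}\right)} = \frac{1666324637}{39567} \left(- \frac{17801}{51924}\right) = - \frac{29662244863237}{2054476908}$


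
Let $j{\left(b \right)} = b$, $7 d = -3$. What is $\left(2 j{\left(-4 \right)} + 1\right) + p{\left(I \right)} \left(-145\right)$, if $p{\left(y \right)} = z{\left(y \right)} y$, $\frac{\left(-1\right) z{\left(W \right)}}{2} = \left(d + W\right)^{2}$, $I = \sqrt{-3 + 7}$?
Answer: $\frac{69837}{49} \approx 1425.2$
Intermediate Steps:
$d = - \frac{3}{7}$ ($d = \frac{1}{7} \left(-3\right) = - \frac{3}{7} \approx -0.42857$)
$I = 2$ ($I = \sqrt{4} = 2$)
$z{\left(W \right)} = - 2 \left(- \frac{3}{7} + W\right)^{2}$
$p{\left(y \right)} = - \frac{2 y \left(-3 + 7 y\right)^{2}}{49}$ ($p{\left(y \right)} = - \frac{2 \left(-3 + 7 y\right)^{2}}{49} y = - \frac{2 y \left(-3 + 7 y\right)^{2}}{49}$)
$\left(2 j{\left(-4 \right)} + 1\right) + p{\left(I \right)} \left(-145\right) = \left(2 \left(-4\right) + 1\right) + \left(- \frac{2}{49}\right) 2 \left(-3 + 7 \cdot 2\right)^{2} \left(-145\right) = \left(-8 + 1\right) + \left(- \frac{2}{49}\right) 2 \left(-3 + 14\right)^{2} \left(-145\right) = -7 + \left(- \frac{2}{49}\right) 2 \cdot 11^{2} \left(-145\right) = -7 + \left(- \frac{2}{49}\right) 2 \cdot 121 \left(-145\right) = -7 - - \frac{70180}{49} = -7 + \frac{70180}{49} = \frac{69837}{49}$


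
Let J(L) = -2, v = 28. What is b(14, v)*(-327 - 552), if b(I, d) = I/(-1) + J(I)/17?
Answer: 210960/17 ≈ 12409.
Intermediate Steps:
b(I, d) = -2/17 - I (b(I, d) = I/(-1) - 2/17 = I*(-1) - 2*1/17 = -I - 2/17 = -2/17 - I)
b(14, v)*(-327 - 552) = (-2/17 - 1*14)*(-327 - 552) = (-2/17 - 14)*(-879) = -240/17*(-879) = 210960/17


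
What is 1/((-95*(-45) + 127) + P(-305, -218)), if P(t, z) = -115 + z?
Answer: 1/4069 ≈ 0.00024576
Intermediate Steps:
1/((-95*(-45) + 127) + P(-305, -218)) = 1/((-95*(-45) + 127) + (-115 - 218)) = 1/((4275 + 127) - 333) = 1/(4402 - 333) = 1/4069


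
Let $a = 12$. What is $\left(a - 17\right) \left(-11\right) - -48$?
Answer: $103$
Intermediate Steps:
$\left(a - 17\right) \left(-11\right) - -48 = \left(12 - 17\right) \left(-11\right) - -48 = \left(12 - 17\right) \left(-11\right) + 48 = \left(-5\right) \left(-11\right) + 48 = 55 + 48 = 103$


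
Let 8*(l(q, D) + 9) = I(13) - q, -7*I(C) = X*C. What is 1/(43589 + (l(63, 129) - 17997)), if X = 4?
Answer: 56/1432155 ≈ 3.9102e-5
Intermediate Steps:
I(C) = -4*C/7
l(q, D) = -139/14 - q/8 (l(q, D) = -9 + (-4/7*13 - q)/8 = -9 + (-52/7 - q)/8 = -9 + (-13/14 - q/8) = -139/14 - q/8)
1/(43589 + (l(63, 129) - 17997)) = 1/(43589 + ((-139/14 - ⅛*63) - 17997)) = 1/(43589 + ((-139/14 - 63/8) - 17997)) = 1/(43589 + (-997/56 - 17997)) = 1/(43589 - 1008829/56) = 1/(1432155/56) = 56/1432155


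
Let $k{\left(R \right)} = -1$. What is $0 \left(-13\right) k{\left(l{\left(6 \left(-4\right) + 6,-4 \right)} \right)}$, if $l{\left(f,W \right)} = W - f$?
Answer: $0$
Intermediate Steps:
$0 \left(-13\right) k{\left(l{\left(6 \left(-4\right) + 6,-4 \right)} \right)} = 0 \left(-13\right) \left(-1\right) = 0 \left(-1\right) = 0$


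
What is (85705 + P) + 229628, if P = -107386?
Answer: 207947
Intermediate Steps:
(85705 + P) + 229628 = (85705 - 107386) + 229628 = -21681 + 229628 = 207947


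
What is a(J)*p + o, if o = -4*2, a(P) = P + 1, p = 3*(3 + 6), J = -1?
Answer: -8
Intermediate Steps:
p = 27 (p = 3*9 = 27)
a(P) = 1 + P
o = -8
a(J)*p + o = (1 - 1)*27 - 8 = 0*27 - 8 = 0 - 8 = -8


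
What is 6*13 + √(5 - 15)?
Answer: 78 + I*√10 ≈ 78.0 + 3.1623*I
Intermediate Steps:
6*13 + √(5 - 15) = 78 + √(-10) = 78 + I*√10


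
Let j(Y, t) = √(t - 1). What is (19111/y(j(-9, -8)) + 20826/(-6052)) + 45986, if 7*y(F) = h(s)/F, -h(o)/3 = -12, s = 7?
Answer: 1563407/34 + 133777*I/12 ≈ 45983.0 + 11148.0*I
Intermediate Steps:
j(Y, t) = √(-1 + t)
h(o) = 36 (h(o) = -3*(-12) = 36)
y(F) = 36/(7*F) (y(F) = (36/F)/7 = 36/(7*F))
(19111/y(j(-9, -8)) + 20826/(-6052)) + 45986 = (19111/((36/(7*(√(-1 - 8))))) + 20826/(-6052)) + 45986 = (19111/((36/(7*(√(-9))))) + 20826*(-1/6052)) + 45986 = (19111/((36/(7*((3*I))))) - 117/34) + 45986 = (19111/((36*(-I/3)/7)) - 117/34) + 45986 = (19111/((-12*I/7)) - 117/34) + 45986 = (19111*(7*I/12) - 117/34) + 45986 = (133777*I/12 - 117/34) + 45986 = (-117/34 + 133777*I/12) + 45986 = 1563407/34 + 133777*I/12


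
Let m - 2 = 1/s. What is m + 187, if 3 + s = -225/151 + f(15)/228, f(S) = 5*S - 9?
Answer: 4549729/24103 ≈ 188.76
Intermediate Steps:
f(S) = -9 + 5*S
s = -24103/5738 (s = -3 + (-225/151 + (-9 + 5*15)/228) = -3 + (-225*1/151 + (-9 + 75)*(1/228)) = -3 + (-225/151 + 66*(1/228)) = -3 + (-225/151 + 11/38) = -3 - 6889/5738 = -24103/5738 ≈ -4.2006)
m = 42468/24103 (m = 2 + 1/(-24103/5738) = 2 - 5738/24103 = 42468/24103 ≈ 1.7619)
m + 187 = 42468/24103 + 187 = 4549729/24103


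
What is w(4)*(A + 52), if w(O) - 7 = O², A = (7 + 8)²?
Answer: 6371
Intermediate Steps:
A = 225 (A = 15² = 225)
w(O) = 7 + O²
w(4)*(A + 52) = (7 + 4²)*(225 + 52) = (7 + 16)*277 = 23*277 = 6371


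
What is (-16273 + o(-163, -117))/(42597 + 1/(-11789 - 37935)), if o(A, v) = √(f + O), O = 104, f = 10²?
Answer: -809158652/2118093227 + 99448*√51/2118093227 ≈ -0.38169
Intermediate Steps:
f = 100
o(A, v) = 2*√51 (o(A, v) = √(100 + 104) = √204 = 2*√51)
(-16273 + o(-163, -117))/(42597 + 1/(-11789 - 37935)) = (-16273 + 2*√51)/(42597 + 1/(-11789 - 37935)) = (-16273 + 2*√51)/(42597 + 1/(-49724)) = (-16273 + 2*√51)/(42597 - 1/49724) = (-16273 + 2*√51)/(2118093227/49724) = (-16273 + 2*√51)*(49724/2118093227) = -809158652/2118093227 + 99448*√51/2118093227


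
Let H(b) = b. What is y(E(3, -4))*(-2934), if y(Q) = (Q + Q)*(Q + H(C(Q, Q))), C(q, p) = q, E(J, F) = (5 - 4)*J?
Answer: -105624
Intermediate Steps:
E(J, F) = J (E(J, F) = 1*J = J)
y(Q) = 4*Q² (y(Q) = (Q + Q)*(Q + Q) = (2*Q)*(2*Q) = 4*Q²)
y(E(3, -4))*(-2934) = (4*3²)*(-2934) = (4*9)*(-2934) = 36*(-2934) = -105624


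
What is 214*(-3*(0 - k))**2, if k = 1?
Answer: 1926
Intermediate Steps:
214*(-3*(0 - k))**2 = 214*(-3*(0 - 1*1))**2 = 214*(-3*(0 - 1))**2 = 214*(-3*(-1))**2 = 214*3**2 = 214*9 = 1926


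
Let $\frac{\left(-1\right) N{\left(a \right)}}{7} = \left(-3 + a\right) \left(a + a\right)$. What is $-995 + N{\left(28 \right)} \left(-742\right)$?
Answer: $7270605$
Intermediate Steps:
$N{\left(a \right)} = - 14 a \left(-3 + a\right)$ ($N{\left(a \right)} = - 7 \left(-3 + a\right) \left(a + a\right) = - 7 \left(-3 + a\right) 2 a = - 7 \cdot 2 a \left(-3 + a\right) = - 14 a \left(-3 + a\right)$)
$-995 + N{\left(28 \right)} \left(-742\right) = -995 + 14 \cdot 28 \left(3 - 28\right) \left(-742\right) = -995 + 14 \cdot 28 \left(-25\right) \left(-742\right) = -995 - -7271600 = -995 + 7271600 = 7270605$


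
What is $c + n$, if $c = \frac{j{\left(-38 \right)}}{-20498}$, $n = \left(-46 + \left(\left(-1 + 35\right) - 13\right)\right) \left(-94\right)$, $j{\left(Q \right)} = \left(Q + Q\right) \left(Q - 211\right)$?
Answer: $\frac{24075688}{10249} \approx 2349.1$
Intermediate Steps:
$j{\left(Q \right)} = 2 Q \left(-211 + Q\right)$
$n = 2350$ ($n = \left(-46 + \left(34 - 13\right)\right) \left(-94\right) = \left(-46 + 21\right) \left(-94\right) = \left(-25\right) \left(-94\right) = 2350$)
$c = - \frac{9462}{10249}$ ($c = \frac{2 \left(-38\right) \left(-211 - 38\right)}{-20498} = 2 \left(-38\right) \left(-249\right) \left(- \frac{1}{20498}\right) = 18924 \left(- \frac{1}{20498}\right) = - \frac{9462}{10249} \approx -0.92321$)
$c + n = - \frac{9462}{10249} + 2350 = \frac{24075688}{10249}$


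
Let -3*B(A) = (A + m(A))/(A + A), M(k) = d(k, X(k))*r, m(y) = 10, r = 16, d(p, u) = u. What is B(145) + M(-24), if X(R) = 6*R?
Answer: -400927/174 ≈ -2304.2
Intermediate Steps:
M(k) = 96*k (M(k) = (6*k)*16 = 96*k)
B(A) = -(10 + A)/(6*A) (B(A) = -(A + 10)/(3*(A + A)) = -(10 + A)/(3*(2*A)) = -(10 + A)*1/(2*A)/3 = -(10 + A)/(6*A))
B(145) + M(-24) = (1/6)*(-10 - 1*145)/145 + 96*(-24) = (1/6)*(1/145)*(-10 - 145) - 2304 = (1/6)*(1/145)*(-155) - 2304 = -31/174 - 2304 = -400927/174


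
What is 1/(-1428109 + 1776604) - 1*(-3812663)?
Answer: 1328693992186/348495 ≈ 3.8127e+6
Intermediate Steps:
1/(-1428109 + 1776604) - 1*(-3812663) = 1/348495 + 3812663 = 1328693992186/348495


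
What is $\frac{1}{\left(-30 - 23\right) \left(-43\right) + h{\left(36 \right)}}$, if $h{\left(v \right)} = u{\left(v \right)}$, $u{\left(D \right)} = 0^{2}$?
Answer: $\frac{1}{2279} \approx 0.00043879$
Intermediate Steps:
$u{\left(D \right)} = 0$
$h{\left(v \right)} = 0$
$\frac{1}{\left(-30 - 23\right) \left(-43\right) + h{\left(36 \right)}} = \frac{1}{\left(-30 - 23\right) \left(-43\right) + 0} = \frac{1}{\left(-53\right) \left(-43\right) + 0} = \frac{1}{2279 + 0} = \frac{1}{2279}$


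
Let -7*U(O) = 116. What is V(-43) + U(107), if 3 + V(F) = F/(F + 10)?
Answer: -4220/231 ≈ -18.268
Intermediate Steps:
V(F) = -3 + F/(10 + F) (V(F) = -3 + F/(F + 10) = -3 + F/(10 + F))
U(O) = -116/7 (U(O) = -⅐*116 = -116/7)
V(-43) + U(107) = 2*(-15 - 1*(-43))/(10 - 43) - 116/7 = 2*(-15 + 43)/(-33) - 116/7 = 2*(-1/33)*28 - 116/7 = -56/33 - 116/7 = -4220/231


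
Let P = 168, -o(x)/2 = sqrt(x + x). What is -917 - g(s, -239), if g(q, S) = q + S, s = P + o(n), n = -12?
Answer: -846 + 4*I*sqrt(6) ≈ -846.0 + 9.798*I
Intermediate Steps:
o(x) = -2*sqrt(2)*sqrt(x) (o(x) = -2*sqrt(x + x) = -2*sqrt(2)*sqrt(x))
s = 168 - 4*I*sqrt(6) (s = 168 - 2*sqrt(2)*sqrt(-12) = 168 - 2*sqrt(2)*2*I*sqrt(3) = 168 - 4*I*sqrt(6) ≈ 168.0 - 9.798*I)
g(q, S) = S + q
-917 - g(s, -239) = -917 - (-239 + (168 - 4*I*sqrt(6))) = -917 - (-71 - 4*I*sqrt(6)) = -917 + (71 + 4*I*sqrt(6)) = -846 + 4*I*sqrt(6)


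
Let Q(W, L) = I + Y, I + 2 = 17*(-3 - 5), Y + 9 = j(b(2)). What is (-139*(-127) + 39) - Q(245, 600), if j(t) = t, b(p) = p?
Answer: 17837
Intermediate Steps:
Y = -7 (Y = -9 + 2 = -7)
I = -138 (I = -2 + 17*(-3 - 5) = -2 + 17*(-8) = -2 - 136 = -138)
Q(W, L) = -145 (Q(W, L) = -138 - 7 = -145)
(-139*(-127) + 39) - Q(245, 600) = (-139*(-127) + 39) - 1*(-145) = (17653 + 39) + 145 = 17692 + 145 = 17837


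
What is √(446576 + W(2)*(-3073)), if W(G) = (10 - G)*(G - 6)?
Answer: 4*√34057 ≈ 738.18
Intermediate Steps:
W(G) = (-6 + G)*(10 - G) (W(G) = (10 - G)*(-6 + G) = (-6 + G)*(10 - G))
√(446576 + W(2)*(-3073)) = √(446576 + (-60 - 1*2² + 16*2)*(-3073)) = √(446576 + (-60 - 1*4 + 32)*(-3073)) = √(446576 + (-60 - 4 + 32)*(-3073)) = √(446576 - 32*(-3073)) = √(446576 + 98336) = √544912 = 4*√34057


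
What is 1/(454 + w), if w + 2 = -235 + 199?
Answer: 1/416 ≈ 0.0024038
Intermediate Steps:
w = -38 (w = -2 + (-235 + 199) = -2 - 36 = -38)
1/(454 + w) = 1/(454 - 38) = 1/416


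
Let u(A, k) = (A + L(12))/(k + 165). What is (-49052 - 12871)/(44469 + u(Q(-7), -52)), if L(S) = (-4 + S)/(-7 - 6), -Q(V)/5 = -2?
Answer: -90964887/65325083 ≈ -1.3925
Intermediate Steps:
Q(V) = 10 (Q(V) = -5*(-2) = 10)
L(S) = 4/13 - S/13 (L(S) = (-4 + S)/(-13) = (-4 + S)*(-1/13) = 4/13 - S/13)
u(A, k) = (-8/13 + A)/(165 + k) (u(A, k) = (A + (4/13 - 1/13*12))/(k + 165) = (A + (4/13 - 12/13))/(165 + k) = (A - 8/13)/(165 + k) = (-8/13 + A)/(165 + k))
(-49052 - 12871)/(44469 + u(Q(-7), -52)) = (-49052 - 12871)/(44469 + (-8/13 + 10)/(165 - 52)) = -61923/(44469 + (122/13)/113) = -61923/(44469 + (1/113)*(122/13)) = -61923/(44469 + 122/1469) = -61923/65325083/1469 = -61923*1469/65325083 = -90964887/65325083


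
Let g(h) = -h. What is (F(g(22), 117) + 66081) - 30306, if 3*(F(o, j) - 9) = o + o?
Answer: 107308/3 ≈ 35769.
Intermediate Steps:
F(o, j) = 9 + 2*o/3 (F(o, j) = 9 + (o + o)/3 = 9 + (2*o)/3 = 9 + 2*o/3)
(F(g(22), 117) + 66081) - 30306 = ((9 + 2*(-1*22)/3) + 66081) - 30306 = ((9 + (⅔)*(-22)) + 66081) - 30306 = ((9 - 44/3) + 66081) - 30306 = (-17/3 + 66081) - 30306 = 198226/3 - 30306 = 107308/3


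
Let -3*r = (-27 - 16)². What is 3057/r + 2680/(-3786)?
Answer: -19838363/3500157 ≈ -5.6678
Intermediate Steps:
r = -1849/3 (r = -(-27 - 16)²/3 = -⅓*(-43)² = -⅓*1849 = -1849/3 ≈ -616.33)
3057/r + 2680/(-3786) = 3057/(-1849/3) + 2680/(-3786) = 3057*(-3/1849) + 2680*(-1/3786) = -9171/1849 - 1340/1893 = -19838363/3500157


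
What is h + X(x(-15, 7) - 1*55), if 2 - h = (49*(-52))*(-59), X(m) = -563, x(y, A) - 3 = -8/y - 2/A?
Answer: -150893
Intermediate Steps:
x(y, A) = 3 - 8/y - 2/A (x(y, A) = 3 + (-8/y - 2/A) = 3 - 8/y - 2/A)
h = -150330 (h = 2 - 49*(-52)*(-59) = 2 - (-2548)*(-59) = 2 - 1*150332 = 2 - 150332 = -150330)
h + X(x(-15, 7) - 1*55) = -150330 - 563 = -150893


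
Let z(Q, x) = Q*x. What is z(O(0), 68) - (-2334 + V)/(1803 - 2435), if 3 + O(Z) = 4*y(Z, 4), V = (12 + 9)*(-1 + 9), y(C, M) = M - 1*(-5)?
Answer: 708021/316 ≈ 2240.6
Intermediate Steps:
y(C, M) = 5 + M (y(C, M) = M + 5 = 5 + M)
V = 168 (V = 21*8 = 168)
O(Z) = 33 (O(Z) = -3 + 4*(5 + 4) = -3 + 4*9 = -3 + 36 = 33)
z(O(0), 68) - (-2334 + V)/(1803 - 2435) = 33*68 - (-2334 + 168)/(1803 - 2435) = 2244 - (-2166)/(-632) = 2244 - (-2166)*(-1)/632 = 2244 - 1*1083/316 = 2244 - 1083/316 = 708021/316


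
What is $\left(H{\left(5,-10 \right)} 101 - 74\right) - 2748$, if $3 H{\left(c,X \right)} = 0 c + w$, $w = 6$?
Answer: $-2620$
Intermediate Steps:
$H{\left(c,X \right)} = 2$ ($H{\left(c,X \right)} = \frac{0 c + 6}{3} = \frac{0 + 6}{3} = \frac{1}{3} \cdot 6 = 2$)
$\left(H{\left(5,-10 \right)} 101 - 74\right) - 2748 = \left(2 \cdot 101 - 74\right) - 2748 = \left(202 - 74\right) - 2748 = 128 - 2748 = -2620$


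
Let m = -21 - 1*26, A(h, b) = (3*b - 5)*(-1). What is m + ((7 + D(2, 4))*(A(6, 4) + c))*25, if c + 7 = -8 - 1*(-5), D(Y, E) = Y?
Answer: -3872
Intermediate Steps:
A(h, b) = 5 - 3*b (A(h, b) = (-5 + 3*b)*(-1) = 5 - 3*b)
c = -10 (c = -7 + (-8 - 1*(-5)) = -7 + (-8 + 5) = -7 - 3 = -10)
m = -47 (m = -21 - 26 = -47)
m + ((7 + D(2, 4))*(A(6, 4) + c))*25 = -47 + ((7 + 2)*((5 - 3*4) - 10))*25 = -47 + (9*((5 - 12) - 10))*25 = -47 + (9*(-7 - 10))*25 = -47 + (9*(-17))*25 = -47 - 153*25 = -47 - 3825 = -3872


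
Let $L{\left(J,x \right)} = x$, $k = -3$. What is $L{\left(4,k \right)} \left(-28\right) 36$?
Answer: $3024$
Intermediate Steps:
$L{\left(4,k \right)} \left(-28\right) 36 = \left(-3\right) \left(-28\right) 36 = 84 \cdot 36 = 3024$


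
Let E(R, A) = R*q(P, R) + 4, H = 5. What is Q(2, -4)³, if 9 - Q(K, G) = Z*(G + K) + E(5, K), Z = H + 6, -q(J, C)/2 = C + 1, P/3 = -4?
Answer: 658503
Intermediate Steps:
P = -12 (P = 3*(-4) = -12)
q(J, C) = -2 - 2*C (q(J, C) = -2*(C + 1) = -2*(1 + C) = -2 - 2*C)
Z = 11 (Z = 5 + 6 = 11)
E(R, A) = 4 + R*(-2 - 2*R) (E(R, A) = R*(-2 - 2*R) + 4 = 4 + R*(-2 - 2*R))
Q(K, G) = 65 - 11*G - 11*K (Q(K, G) = 9 - (11*(G + K) + (4 - 2*5*(1 + 5))) = 9 - ((11*G + 11*K) + (4 - 2*5*6)) = 9 - ((11*G + 11*K) + (4 - 60)) = 9 - ((11*G + 11*K) - 56) = 9 - (-56 + 11*G + 11*K) = 9 + (56 - 11*G - 11*K) = 65 - 11*G - 11*K)
Q(2, -4)³ = (65 - 11*(-4) - 11*2)³ = (65 + 44 - 22)³ = 87³ = 658503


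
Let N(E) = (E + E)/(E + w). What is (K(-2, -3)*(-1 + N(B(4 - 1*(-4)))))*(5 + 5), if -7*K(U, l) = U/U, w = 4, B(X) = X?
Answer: -10/21 ≈ -0.47619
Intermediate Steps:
K(U, l) = -⅐ (K(U, l) = -U/(7*U) = -⅐*1 = -⅐)
N(E) = 2*E/(4 + E) (N(E) = (E + E)/(E + 4) = (2*E)/(4 + E) = 2*E/(4 + E))
(K(-2, -3)*(-1 + N(B(4 - 1*(-4)))))*(5 + 5) = (-(-1 + 2*(4 - 1*(-4))/(4 + (4 - 1*(-4))))/7)*(5 + 5) = -(-1 + 2*(4 + 4)/(4 + (4 + 4)))/7*10 = -(-1 + 2*8/(4 + 8))/7*10 = -(-1 + 2*8/12)/7*10 = -(-1 + 2*8*(1/12))/7*10 = -(-1 + 4/3)/7*10 = -⅐*⅓*10 = -1/21*10 = -10/21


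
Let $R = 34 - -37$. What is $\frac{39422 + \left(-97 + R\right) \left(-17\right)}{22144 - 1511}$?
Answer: $\frac{39864}{20633} \approx 1.9321$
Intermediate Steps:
$R = 71$ ($R = 34 + 37 = 71$)
$\frac{39422 + \left(-97 + R\right) \left(-17\right)}{22144 - 1511} = \frac{39422 + \left(-97 + 71\right) \left(-17\right)}{22144 - 1511} = \frac{39422 - -442}{20633} = \left(39422 + 442\right) \frac{1}{20633} = 39864 \cdot \frac{1}{20633} = \frac{39864}{20633}$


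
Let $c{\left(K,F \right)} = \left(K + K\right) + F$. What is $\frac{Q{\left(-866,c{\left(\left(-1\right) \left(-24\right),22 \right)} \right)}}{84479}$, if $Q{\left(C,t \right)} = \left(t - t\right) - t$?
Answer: $- \frac{70}{84479} \approx -0.00082861$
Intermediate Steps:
$c{\left(K,F \right)} = F + 2 K$ ($c{\left(K,F \right)} = 2 K + F = F + 2 K$)
$Q{\left(C,t \right)} = - t$ ($Q{\left(C,t \right)} = 0 - t = - t$)
$\frac{Q{\left(-866,c{\left(\left(-1\right) \left(-24\right),22 \right)} \right)}}{84479} = \frac{\left(-1\right) \left(22 + 2 \left(\left(-1\right) \left(-24\right)\right)\right)}{84479} = - (22 + 2 \cdot 24) \frac{1}{84479} = - (22 + 48) \frac{1}{84479} = \left(-1\right) 70 \cdot \frac{1}{84479} = \left(-70\right) \frac{1}{84479} = - \frac{70}{84479}$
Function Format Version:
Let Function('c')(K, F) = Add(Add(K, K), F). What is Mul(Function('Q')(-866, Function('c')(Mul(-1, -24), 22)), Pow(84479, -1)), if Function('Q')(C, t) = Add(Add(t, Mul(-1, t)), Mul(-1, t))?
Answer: Rational(-70, 84479) ≈ -0.00082861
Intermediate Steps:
Function('c')(K, F) = Add(F, Mul(2, K)) (Function('c')(K, F) = Add(Mul(2, K), F) = Add(F, Mul(2, K)))
Function('Q')(C, t) = Mul(-1, t) (Function('Q')(C, t) = Add(0, Mul(-1, t)) = Mul(-1, t))
Mul(Function('Q')(-866, Function('c')(Mul(-1, -24), 22)), Pow(84479, -1)) = Mul(Mul(-1, Add(22, Mul(2, Mul(-1, -24)))), Pow(84479, -1)) = Mul(Mul(-1, Add(22, Mul(2, 24))), Rational(1, 84479)) = Mul(Mul(-1, Add(22, 48)), Rational(1, 84479)) = Mul(Mul(-1, 70), Rational(1, 84479)) = Mul(-70, Rational(1, 84479)) = Rational(-70, 84479)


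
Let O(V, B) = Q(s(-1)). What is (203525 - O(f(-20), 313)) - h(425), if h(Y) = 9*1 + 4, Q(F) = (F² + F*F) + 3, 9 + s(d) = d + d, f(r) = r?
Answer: 203267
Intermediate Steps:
s(d) = -9 + 2*d (s(d) = -9 + (d + d) = -9 + 2*d)
Q(F) = 3 + 2*F² (Q(F) = (F² + F²) + 3 = 2*F² + 3 = 3 + 2*F²)
O(V, B) = 245 (O(V, B) = 3 + 2*(-9 + 2*(-1))² = 3 + 2*(-9 - 2)² = 3 + 2*(-11)² = 3 + 2*121 = 3 + 242 = 245)
h(Y) = 13 (h(Y) = 9 + 4 = 13)
(203525 - O(f(-20), 313)) - h(425) = (203525 - 1*245) - 1*13 = (203525 - 245) - 13 = 203280 - 13 = 203267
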